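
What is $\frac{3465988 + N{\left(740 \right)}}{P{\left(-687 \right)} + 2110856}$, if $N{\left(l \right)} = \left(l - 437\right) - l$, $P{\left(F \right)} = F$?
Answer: $\frac{3465551}{2110169} \approx 1.6423$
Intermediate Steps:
$N{\left(l \right)} = -437$ ($N{\left(l \right)} = \left(-437 + l\right) - l = -437$)
$\frac{3465988 + N{\left(740 \right)}}{P{\left(-687 \right)} + 2110856} = \frac{3465988 - 437}{-687 + 2110856} = \frac{3465551}{2110169}$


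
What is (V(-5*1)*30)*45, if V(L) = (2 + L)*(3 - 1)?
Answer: -8100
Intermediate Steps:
V(L) = 4 + 2*L (V(L) = (2 + L)*2 = 4 + 2*L)
(V(-5*1)*30)*45 = ((4 + 2*(-5*1))*30)*45 = ((4 + 2*(-5))*30)*45 = ((4 - 10)*30)*45 = -6*30*45 = -180*45 = -8100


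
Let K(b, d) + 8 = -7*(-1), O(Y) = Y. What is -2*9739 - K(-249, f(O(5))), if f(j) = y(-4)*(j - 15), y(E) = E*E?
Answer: -19477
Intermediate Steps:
y(E) = E²
f(j) = -240 + 16*j (f(j) = (-4)²*(j - 15) = 16*(-15 + j) = -240 + 16*j)
K(b, d) = -1 (K(b, d) = -8 - 7*(-1) = -8 + 7 = -1)
-2*9739 - K(-249, f(O(5))) = -2*9739 - 1*(-1) = -19478 + 1 = -19477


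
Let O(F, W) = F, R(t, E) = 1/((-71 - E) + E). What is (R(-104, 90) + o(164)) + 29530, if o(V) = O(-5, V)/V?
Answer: 343846801/11644 ≈ 29530.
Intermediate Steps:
R(t, E) = -1/71 (R(t, E) = 1/(-71) = -1/71)
o(V) = -5/V
(R(-104, 90) + o(164)) + 29530 = (-1/71 - 5/164) + 29530 = -519/11644 + 29530 = 343846801/11644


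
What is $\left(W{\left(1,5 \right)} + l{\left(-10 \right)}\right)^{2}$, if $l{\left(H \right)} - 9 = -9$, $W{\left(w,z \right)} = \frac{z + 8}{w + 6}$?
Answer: $\frac{169}{49} \approx 3.449$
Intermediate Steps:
$W{\left(w,z \right)} = \frac{8 + z}{6 + w}$
$l{\left(H \right)} = 0$ ($l{\left(H \right)} = 9 - 9 = 0$)
$\left(W{\left(1,5 \right)} + l{\left(-10 \right)}\right)^{2} = \left(\frac{8 + 5}{6 + 1} + 0\right)^{2} = \left(\frac{1}{7} \cdot 13 + 0\right)^{2} = \left(\frac{13}{7} + 0\right)^{2} = \left(\frac{13}{7}\right)^{2} = \frac{169}{49}$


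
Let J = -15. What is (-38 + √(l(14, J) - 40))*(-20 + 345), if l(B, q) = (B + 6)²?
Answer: -12350 + 1950*√10 ≈ -6183.6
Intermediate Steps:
l(B, q) = (6 + B)²
(-38 + √(l(14, J) - 40))*(-20 + 345) = (-38 + √((6 + 14)² - 40))*(-20 + 345) = (-38 + √(20² - 40))*325 = (-38 + √(400 - 40))*325 = (-38 + √360)*325 = (-38 + 6*√10)*325 = -12350 + 1950*√10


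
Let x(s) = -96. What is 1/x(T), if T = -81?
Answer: -1/96 ≈ -0.010417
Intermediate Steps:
1/x(T) = 1/(-96) = -1/96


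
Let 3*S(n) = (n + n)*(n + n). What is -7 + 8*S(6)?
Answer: 377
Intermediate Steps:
S(n) = 4*n²/3 (S(n) = ((n + n)*(n + n))/3 = ((2*n)*(2*n))/3 = (4*n²)/3 = 4*n²/3)
-7 + 8*S(6) = -7 + 8*((4/3)*6²) = -7 + 8*((4/3)*36) = -7 + 8*48 = -7 + 384 = 377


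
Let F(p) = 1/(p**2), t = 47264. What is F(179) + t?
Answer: 1514385825/32041 ≈ 47264.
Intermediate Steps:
F(p) = p**(-2)
F(179) + t = 179**(-2) + 47264 = 1/32041 + 47264 = 1514385825/32041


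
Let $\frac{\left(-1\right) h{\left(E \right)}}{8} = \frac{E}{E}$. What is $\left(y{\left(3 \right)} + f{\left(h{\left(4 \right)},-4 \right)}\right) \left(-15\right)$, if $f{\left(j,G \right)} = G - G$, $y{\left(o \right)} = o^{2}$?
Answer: $-135$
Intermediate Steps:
$h{\left(E \right)} = -8$ ($h{\left(E \right)} = - 8 \frac{E}{E} = \left(-8\right) 1 = -8$)
$f{\left(j,G \right)} = 0$
$\left(y{\left(3 \right)} + f{\left(h{\left(4 \right)},-4 \right)}\right) \left(-15\right) = \left(3^{2} + 0\right) \left(-15\right) = \left(9 + 0\right) \left(-15\right) = 9 \left(-15\right) = -135$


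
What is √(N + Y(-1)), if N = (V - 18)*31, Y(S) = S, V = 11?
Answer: I*√218 ≈ 14.765*I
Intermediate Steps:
N = -217 (N = (11 - 18)*31 = -7*31 = -217)
√(N + Y(-1)) = √(-217 - 1) = √(-218) = I*√218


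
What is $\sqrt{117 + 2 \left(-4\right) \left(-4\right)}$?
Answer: $\sqrt{149} \approx 12.207$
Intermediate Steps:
$\sqrt{117 + 2 \left(-4\right) \left(-4\right)} = \sqrt{117 - -32} = \sqrt{117 + 32} = \sqrt{149}$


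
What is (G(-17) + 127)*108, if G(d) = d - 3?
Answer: 11556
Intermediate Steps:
G(d) = -3 + d
(G(-17) + 127)*108 = ((-3 - 17) + 127)*108 = (-20 + 127)*108 = 107*108 = 11556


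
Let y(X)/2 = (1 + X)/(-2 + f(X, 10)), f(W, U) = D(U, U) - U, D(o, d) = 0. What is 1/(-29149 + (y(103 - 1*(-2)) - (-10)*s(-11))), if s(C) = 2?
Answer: -3/87440 ≈ -3.4309e-5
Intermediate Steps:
f(W, U) = -U (f(W, U) = 0 - U = -U)
y(X) = -1/6 - X/6 (y(X) = 2*((1 + X)/(-2 - 1*10)) = 2*((1 + X)/(-2 - 10)) = 2*((1 + X)/(-12)) = 2*((1 + X)*(-1/12)) = 2*(-1/12 - X/12) = -1/6 - X/6)
1/(-29149 + (y(103 - 1*(-2)) - (-10)*s(-11))) = 1/(-29149 + ((-1/6 - (103 - 1*(-2))/6) - (-10)*2)) = 1/(-29149 + ((-1/6 - (103 + 2)/6) - 1*(-20))) = 1/(-29149 + ((-1/6 - 1/6*105) + 20)) = 1/(-29149 + ((-1/6 - 35/2) + 20)) = 1/(-29149 + (-53/3 + 20)) = 1/(-29149 + 7/3) = 1/(-87440/3) = -3/87440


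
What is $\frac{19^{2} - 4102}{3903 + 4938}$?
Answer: $- \frac{1247}{2947} \approx -0.42314$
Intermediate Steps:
$\frac{19^{2} - 4102}{3903 + 4938} = \frac{361 - 4102}{8841} = \left(-3741\right) \frac{1}{8841} = - \frac{1247}{2947}$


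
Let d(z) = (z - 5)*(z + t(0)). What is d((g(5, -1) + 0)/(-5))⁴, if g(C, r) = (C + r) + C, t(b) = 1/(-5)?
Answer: 21381376/625 ≈ 34210.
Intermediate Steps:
t(b) = -⅕
g(C, r) = r + 2*C
d(z) = (-5 + z)*(-⅕ + z) (d(z) = (z - 5)*(z - ⅕) = (-5 + z)*(-⅕ + z))
d((g(5, -1) + 0)/(-5))⁴ = (1 + (((-1 + 2*5) + 0)/(-5))² - 26*((-1 + 2*5) + 0)/(5*(-5)))⁴ = (1 + (((-1 + 10) + 0)*(-⅕))² - 26*((-1 + 10) + 0)*(-1)/(5*5))⁴ = (1 + ((9 + 0)*(-⅕))² - 26*(9 + 0)*(-1)/(5*5))⁴ = (1 + (9*(-⅕))² - 234*(-1)/(5*5))⁴ = (1 + (-9/5)² - 26/5*(-9/5))⁴ = (1 + 81/25 + 234/25)⁴ = (68/5)⁴ = 21381376/625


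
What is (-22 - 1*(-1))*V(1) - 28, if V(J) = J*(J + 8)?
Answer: -217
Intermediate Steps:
V(J) = J*(8 + J)
(-22 - 1*(-1))*V(1) - 28 = (-22 - 1*(-1))*(1*(8 + 1)) - 28 = (-22 + 1)*(1*9) - 28 = -21*9 - 28 = -189 - 28 = -217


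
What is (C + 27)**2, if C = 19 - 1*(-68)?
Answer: 12996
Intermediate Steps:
C = 87 (C = 19 + 68 = 87)
(C + 27)**2 = (87 + 27)**2 = 114**2 = 12996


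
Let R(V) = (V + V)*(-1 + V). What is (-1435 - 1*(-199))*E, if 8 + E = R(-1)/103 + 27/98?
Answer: 465474/49 ≈ 9499.5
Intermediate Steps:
R(V) = 2*V*(-1 + V) (R(V) = (2*V)*(-1 + V) = 2*V*(-1 + V))
E = -77579/10094 (E = -8 + ((2*(-1)*(-1 - 1))/103 + 27/98) = -8 + ((2*(-1)*(-2))*(1/103) + 27*(1/98)) = -8 + (4*(1/103) + 27/98) = -8 + (4/103 + 27/98) = -8 + 3173/10094 = -77579/10094 ≈ -7.6857)
(-1435 - 1*(-199))*E = (-1435 - 1*(-199))*(-77579/10094) = (-1435 + 199)*(-77579/10094) = -1236*(-77579/10094) = 465474/49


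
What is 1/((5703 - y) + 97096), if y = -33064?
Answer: 1/135863 ≈ 7.3604e-6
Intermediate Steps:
1/((5703 - y) + 97096) = 1/((5703 - 1*(-33064)) + 97096) = 1/((5703 + 33064) + 97096) = 1/(38767 + 97096) = 1/135863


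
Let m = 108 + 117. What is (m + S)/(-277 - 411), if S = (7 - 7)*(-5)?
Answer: -225/688 ≈ -0.32703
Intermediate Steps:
S = 0 (S = 0*(-5) = 0)
m = 225
(m + S)/(-277 - 411) = (225 + 0)/(-277 - 411) = 225/(-688) = 225*(-1/688) = -225/688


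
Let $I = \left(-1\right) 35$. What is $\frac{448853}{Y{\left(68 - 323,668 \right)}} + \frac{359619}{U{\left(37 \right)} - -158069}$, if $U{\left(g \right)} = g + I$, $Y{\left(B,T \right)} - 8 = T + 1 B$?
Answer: $\frac{71102042162}{66547891} \approx 1068.4$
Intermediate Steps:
$I = -35$
$Y{\left(B,T \right)} = 8 + B + T$ ($Y{\left(B,T \right)} = 8 + \left(T + 1 B\right) = 8 + \left(T + B\right) = 8 + \left(B + T\right) = 8 + B + T$)
$U{\left(g \right)} = -35 + g$ ($U{\left(g \right)} = g - 35 = -35 + g$)
$\frac{448853}{Y{\left(68 - 323,668 \right)}} + \frac{359619}{U{\left(37 \right)} - -158069} = \frac{448853}{8 + \left(68 - 323\right) + 668} + \frac{359619}{\left(-35 + 37\right) - -158069} = \frac{448853}{8 - 255 + 668} + \frac{359619}{2 + 158069} = \frac{448853}{421} + \frac{359619}{158071} = \frac{71102042162}{66547891}$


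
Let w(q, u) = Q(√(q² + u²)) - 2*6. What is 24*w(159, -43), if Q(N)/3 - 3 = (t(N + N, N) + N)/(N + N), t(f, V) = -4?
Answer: -36 - 72*√27130/13565 ≈ -36.874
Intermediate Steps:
Q(N) = 9 + 3*(-4 + N)/(2*N) (Q(N) = 9 + 3*((-4 + N)/(N + N)) = 9 + 3*((-4 + N)/((2*N))) = 9 + 3*((-4 + N)*(1/(2*N))) = 9 + 3*((-4 + N)/(2*N)) = 9 + 3*(-4 + N)/(2*N))
w(q, u) = -3/2 - 6/√(q² + u²) (w(q, u) = (21/2 - 6/√(q² + u²)) - 2*6 = (21/2 - 6/√(q² + u²)) - 12 = -3/2 - 6/√(q² + u²))
24*w(159, -43) = 24*(-3/2 - 6/√(159² + (-43)²)) = 24*(-3/2 - 6/√(25281 + 1849)) = 24*(-3/2 - 3*√27130/13565) = -36 - 72*√27130/13565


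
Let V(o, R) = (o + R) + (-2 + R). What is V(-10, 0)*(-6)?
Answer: 72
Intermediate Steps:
V(o, R) = -2 + o + 2*R (V(o, R) = (R + o) + (-2 + R) = -2 + o + 2*R)
V(-10, 0)*(-6) = (-2 - 10 + 2*0)*(-6) = (-2 - 10 + 0)*(-6) = -12*(-6) = 72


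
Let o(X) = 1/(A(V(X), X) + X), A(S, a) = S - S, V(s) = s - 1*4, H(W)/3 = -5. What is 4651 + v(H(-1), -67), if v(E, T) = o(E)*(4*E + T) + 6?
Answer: 69982/15 ≈ 4665.5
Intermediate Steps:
H(W) = -15 (H(W) = 3*(-5) = -15)
V(s) = -4 + s (V(s) = s - 4 = -4 + s)
A(S, a) = 0
o(X) = 1/X (o(X) = 1/(0 + X) = 1/X)
v(E, T) = 6 + (T + 4*E)/E (v(E, T) = (4*E + T)/E + 6 = (T + 4*E)/E + 6 = 6 + (T + 4*E)/E)
4651 + v(H(-1), -67) = 4651 + (10 - 67/(-15)) = 4651 + (10 - 67*(-1/15)) = 4651 + (10 + 67/15) = 4651 + 217/15 = 69982/15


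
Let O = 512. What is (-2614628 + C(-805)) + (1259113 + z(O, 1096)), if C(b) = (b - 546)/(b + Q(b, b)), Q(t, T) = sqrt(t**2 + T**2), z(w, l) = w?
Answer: -155825538/115 - 193*sqrt(2)/115 ≈ -1.3550e+6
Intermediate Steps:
Q(t, T) = sqrt(T**2 + t**2)
C(b) = (-546 + b)/(b + sqrt(2)*sqrt(b**2)) (C(b) = (b - 546)/(b + sqrt(b**2 + b**2)) = (-546 + b)/(b + sqrt(2*b**2)) = (-546 + b)/(b + sqrt(2)*sqrt(b**2)))
(-2614628 + C(-805)) + (1259113 + z(O, 1096)) = (-2614628 + (-546 - 805)/(-805 + sqrt(2)*sqrt((-805)**2))) + (1259113 + 512) = (-2614628 - 1351/(-805 + sqrt(2)*sqrt(648025))) + 1259625 = (-2614628 - 1351/(-805 + sqrt(2)*805)) + 1259625 = (-2614628 - 1351/(-805 + 805*sqrt(2))) + 1259625 = -1355003 - 1351/(-805 + 805*sqrt(2))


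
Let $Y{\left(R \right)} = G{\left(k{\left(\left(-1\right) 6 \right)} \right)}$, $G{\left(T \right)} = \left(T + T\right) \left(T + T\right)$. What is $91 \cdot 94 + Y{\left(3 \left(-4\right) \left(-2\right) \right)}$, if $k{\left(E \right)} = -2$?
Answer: $8570$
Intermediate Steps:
$G{\left(T \right)} = 4 T^{2}$ ($G{\left(T \right)} = 2 T 2 T = 4 T^{2}$)
$Y{\left(R \right)} = 16$ ($Y{\left(R \right)} = 4 \left(-2\right)^{2} = 4 \cdot 4 = 16$)
$91 \cdot 94 + Y{\left(3 \left(-4\right) \left(-2\right) \right)} = 91 \cdot 94 + 16 = 8554 + 16 = 8570$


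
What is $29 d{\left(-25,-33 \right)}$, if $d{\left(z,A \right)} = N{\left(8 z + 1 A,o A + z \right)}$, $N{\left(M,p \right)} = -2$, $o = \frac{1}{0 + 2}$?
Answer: $-58$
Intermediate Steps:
$o = \frac{1}{2} \approx 0.5$
$d{\left(z,A \right)} = -2$
$29 d{\left(-25,-33 \right)} = 29 \left(-2\right) = -58$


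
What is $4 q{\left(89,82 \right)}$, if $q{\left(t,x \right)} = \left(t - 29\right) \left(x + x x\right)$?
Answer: $1633440$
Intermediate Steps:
$q{\left(t,x \right)} = \left(-29 + t\right) \left(x + x^{2}\right)$
$4 q{\left(89,82 \right)} = 4 \cdot 82 \left(-29 + 89 - 2378 + 89 \cdot 82\right) = 4 \cdot 82 \left(-29 + 89 - 2378 + 7298\right) = 4 \cdot 82 \cdot 4980 = 4 \cdot 408360 = 1633440$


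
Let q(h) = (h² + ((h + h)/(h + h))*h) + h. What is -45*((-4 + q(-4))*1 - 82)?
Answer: 3510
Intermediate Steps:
q(h) = h² + 2*h (q(h) = (h² + ((2*h)/((2*h)))*h) + h = (h² + ((2*h)*(1/(2*h)))*h) + h = (h² + 1*h) + h = (h² + h) + h = (h + h²) + h = h² + 2*h)
-45*((-4 + q(-4))*1 - 82) = -45*((-4 - 4*(2 - 4))*1 - 82) = -45*((-4 - 4*(-2))*1 - 82) = -45*((-4 + 8)*1 - 82) = -45*(4*1 - 82) = -45*(4 - 82) = -45*(-78) = 3510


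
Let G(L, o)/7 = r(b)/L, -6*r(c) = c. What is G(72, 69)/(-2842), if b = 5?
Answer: 5/175392 ≈ 2.8508e-5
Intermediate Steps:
r(c) = -c/6
G(L, o) = -35/(6*L) (G(L, o) = 7*((-⅙*5)/L) = 7*(-5/(6*L)) = -35/(6*L))
G(72, 69)/(-2842) = -35/6/72/(-2842) = -35/6*1/72*(-1/2842) = -35/432*(-1/2842) = 5/175392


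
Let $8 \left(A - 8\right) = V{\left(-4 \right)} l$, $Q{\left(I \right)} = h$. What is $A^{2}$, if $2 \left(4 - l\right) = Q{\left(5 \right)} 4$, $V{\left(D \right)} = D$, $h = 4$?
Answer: $100$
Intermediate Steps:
$Q{\left(I \right)} = 4$
$l = -4$ ($l = 4 - \frac{4 \cdot 4}{2} = 4 - 8 = -4$)
$A = 10$ ($A = 8 + \frac{\left(-4\right) \left(-4\right)}{8} = 8 + \frac{1}{8} \cdot 16 = 8 + 2 = 10$)
$A^{2} = 10^{2} = 100$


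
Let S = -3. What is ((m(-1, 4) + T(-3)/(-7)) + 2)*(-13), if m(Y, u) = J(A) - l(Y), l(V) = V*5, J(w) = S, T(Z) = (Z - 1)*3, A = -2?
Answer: -520/7 ≈ -74.286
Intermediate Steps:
T(Z) = -3 + 3*Z (T(Z) = (-1 + Z)*3 = -3 + 3*Z)
J(w) = -3
l(V) = 5*V
m(Y, u) = -3 - 5*Y
((m(-1, 4) + T(-3)/(-7)) + 2)*(-13) = (((-3 - 5*(-1)) + (-3 + 3*(-3))/(-7)) + 2)*(-13) = (((-3 + 5) + (-3 - 9)*(-⅐)) + 2)*(-13) = ((2 - 12*(-⅐)) + 2)*(-13) = ((2 + 12/7) + 2)*(-13) = (26/7 + 2)*(-13) = (40/7)*(-13) = -520/7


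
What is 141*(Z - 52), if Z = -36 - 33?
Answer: -17061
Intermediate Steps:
Z = -69
141*(Z - 52) = 141*(-69 - 52) = 141*(-121) = -17061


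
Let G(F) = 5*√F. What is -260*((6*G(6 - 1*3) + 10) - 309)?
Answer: 77740 - 7800*√3 ≈ 64230.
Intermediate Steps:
-260*((6*G(6 - 1*3) + 10) - 309) = -260*((6*(5*√(6 - 1*3)) + 10) - 309) = -260*((6*(5*√(6 - 3)) + 10) - 309) = -260*((6*(5*√3) + 10) - 309) = -260*((30*√3 + 10) - 309) = -260*((10 + 30*√3) - 309) = -260*(-299 + 30*√3) = 77740 - 7800*√3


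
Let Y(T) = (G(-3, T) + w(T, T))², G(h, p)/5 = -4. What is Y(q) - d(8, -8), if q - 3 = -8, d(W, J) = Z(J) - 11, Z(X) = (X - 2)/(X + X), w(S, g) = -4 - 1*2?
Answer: 5491/8 ≈ 686.38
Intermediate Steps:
w(S, g) = -6 (w(S, g) = -4 - 2 = -6)
G(h, p) = -20 (G(h, p) = 5*(-4) = -20)
Z(X) = (-2 + X)/(2*X) (Z(X) = (-2 + X)/((2*X)) = (-2 + X)*(1/(2*X)) = (-2 + X)/(2*X))
d(W, J) = -11 + (-2 + J)/(2*J) (d(W, J) = (-2 + J)/(2*J) - 11 = -11 + (-2 + J)/(2*J))
q = -5 (q = 3 - 8 = -5)
Y(T) = 676 (Y(T) = (-20 - 6)² = (-26)² = 676)
Y(q) - d(8, -8) = 676 - (-21/2 - 1/(-8)) = 676 - (-21/2 - 1*(-⅛)) = 676 - (-21/2 + ⅛) = 676 - 1*(-83/8) = 676 + 83/8 = 5491/8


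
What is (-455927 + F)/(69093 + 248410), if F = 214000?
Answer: -241927/317503 ≈ -0.76197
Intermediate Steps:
(-455927 + F)/(69093 + 248410) = (-455927 + 214000)/(69093 + 248410) = -241927/317503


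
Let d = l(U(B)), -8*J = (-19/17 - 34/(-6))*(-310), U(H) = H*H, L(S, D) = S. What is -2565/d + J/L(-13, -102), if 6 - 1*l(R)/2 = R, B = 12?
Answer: -260215/60996 ≈ -4.2661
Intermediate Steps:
U(H) = H²
J = 8990/51 (J = -(-19/17 - 34/(-6))*(-310)/8 = -(-19*1/17 - 34*(-⅙))*(-310)/8 = -(-19/17 + 17/3)*(-310)/8 = -29*(-310)/51 = -⅛*(-71920/51) = 8990/51 ≈ 176.27)
l(R) = 12 - 2*R
d = -276 (d = 12 - 2*12² = 12 - 2*144 = 12 - 288 = -276)
-2565/d + J/L(-13, -102) = -2565/(-276) + (8990/51)/(-13) = -2565*(-1/276) + (8990/51)*(-1/13) = 855/92 - 8990/663 = -260215/60996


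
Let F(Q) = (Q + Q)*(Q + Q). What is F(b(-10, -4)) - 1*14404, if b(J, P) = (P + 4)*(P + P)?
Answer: -14404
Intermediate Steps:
b(J, P) = 2*P*(4 + P) (b(J, P) = (4 + P)*(2*P) = 2*P*(4 + P))
F(Q) = 4*Q² (F(Q) = (2*Q)*(2*Q) = 4*Q²)
F(b(-10, -4)) - 1*14404 = 4*(2*(-4)*(4 - 4))² - 1*14404 = 4*(2*(-4)*0)² - 14404 = 4*0² - 14404 = 4*0 - 14404 = 0 - 14404 = -14404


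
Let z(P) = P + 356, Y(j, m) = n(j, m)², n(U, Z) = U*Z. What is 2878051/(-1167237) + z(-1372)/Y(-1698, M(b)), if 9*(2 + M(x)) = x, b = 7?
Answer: -27893195715001/11311424135253 ≈ -2.4659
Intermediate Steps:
M(x) = -2 + x/9
Y(j, m) = j²*m² (Y(j, m) = (j*m)² = j²*m²)
z(P) = 356 + P
2878051/(-1167237) + z(-1372)/Y(-1698, M(b)) = 2878051/(-1167237) + (356 - 1372)/(((-1698)²*(-2 + (⅑)*7)²)) = 2878051*(-1/1167237) - 1016*1/(2883204*(-2 + 7/9)²) = -2878051/1167237 - 1016/(2883204*(-11/9)²) = -2878051/1167237 - 1016/(2883204*(121/81)) = -2878051/1167237 - 1016/38763076/9 = -2878051/1167237 - 1016*9/38763076 = -2878051/1167237 - 2286/9690769 = -27893195715001/11311424135253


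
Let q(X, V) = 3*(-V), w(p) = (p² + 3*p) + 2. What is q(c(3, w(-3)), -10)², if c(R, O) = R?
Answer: 900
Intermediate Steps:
w(p) = 2 + p² + 3*p
q(X, V) = -3*V
q(c(3, w(-3)), -10)² = (-3*(-10))² = 30² = 900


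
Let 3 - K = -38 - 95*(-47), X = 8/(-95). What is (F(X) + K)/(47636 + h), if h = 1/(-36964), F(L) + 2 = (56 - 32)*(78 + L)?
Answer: -8975672408/167277624785 ≈ -0.053657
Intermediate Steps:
X = -8/95 (X = 8*(-1/95) = -8/95 ≈ -0.084211)
F(L) = 1870 + 24*L (F(L) = -2 + (56 - 32)*(78 + L) = -2 + 24*(78 + L) = -2 + (1872 + 24*L) = 1870 + 24*L)
h = -1/36964 ≈ -2.7053e-5
K = -4424 (K = 3 - (-38 - 95*(-47)) = 3 - (-38 + 4465) = 3 - 1*4427 = 3 - 4427 = -4424)
(F(X) + K)/(47636 + h) = ((1870 + 24*(-8/95)) - 4424)/(47636 - 1/36964) = ((1870 - 192/95) - 4424)/(1760817103/36964) = (177458/95 - 4424)*(36964/1760817103) = -242822/95*36964/1760817103 = -8975672408/167277624785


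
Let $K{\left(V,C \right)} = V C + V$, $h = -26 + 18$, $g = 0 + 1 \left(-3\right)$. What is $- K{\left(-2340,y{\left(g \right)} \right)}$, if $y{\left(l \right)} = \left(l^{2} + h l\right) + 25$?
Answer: $138060$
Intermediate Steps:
$g = -3$ ($g = 0 - 3 = -3$)
$h = -8$
$y{\left(l \right)} = 25 + l^{2} - 8 l$ ($y{\left(l \right)} = \left(l^{2} - 8 l\right) + 25 = 25 + l^{2} - 8 l$)
$K{\left(V,C \right)} = V + C V$ ($K{\left(V,C \right)} = C V + V = V + C V$)
$- K{\left(-2340,y{\left(g \right)} \right)} = - \left(-2340\right) \left(1 + \left(25 + \left(-3\right)^{2} - -24\right)\right) = - \left(-2340\right) \left(1 + \left(25 + 9 + 24\right)\right) = - \left(-2340\right) \left(1 + 58\right) = - \left(-2340\right) 59 = \left(-1\right) \left(-138060\right) = 138060$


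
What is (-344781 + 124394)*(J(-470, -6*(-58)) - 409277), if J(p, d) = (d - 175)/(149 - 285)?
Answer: 12267147034015/136 ≈ 9.0200e+10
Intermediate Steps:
J(p, d) = 175/136 - d/136 (J(p, d) = (-175 + d)/(-136) = (-175 + d)*(-1/136) = 175/136 - d/136)
(-344781 + 124394)*(J(-470, -6*(-58)) - 409277) = (-344781 + 124394)*((175/136 - (-3)*(-58)/68) - 409277) = -220387*((175/136 - 1/136*348) - 409277) = -220387*((175/136 - 87/34) - 409277) = -220387*(-173/136 - 409277) = -220387*(-55661845/136) = 12267147034015/136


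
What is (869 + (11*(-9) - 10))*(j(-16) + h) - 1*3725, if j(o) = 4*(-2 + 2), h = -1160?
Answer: -885325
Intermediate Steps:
j(o) = 0 (j(o) = 4*0 = 0)
(869 + (11*(-9) - 10))*(j(-16) + h) - 1*3725 = (869 + (11*(-9) - 10))*(0 - 1160) - 1*3725 = (869 + (-99 - 10))*(-1160) - 3725 = (869 - 109)*(-1160) - 3725 = 760*(-1160) - 3725 = -881600 - 3725 = -885325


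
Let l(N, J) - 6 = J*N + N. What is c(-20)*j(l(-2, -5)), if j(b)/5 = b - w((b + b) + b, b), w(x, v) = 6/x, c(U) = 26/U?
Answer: -1261/14 ≈ -90.071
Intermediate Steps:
l(N, J) = 6 + N + J*N (l(N, J) = 6 + (J*N + N) = 6 + (N + J*N) = 6 + N + J*N)
j(b) = -10/b + 5*b (j(b) = 5*(b - 6/((b + b) + b)) = 5*(b - 6/(2*b + b)) = 5*(b - 6/(3*b)) = 5*(b - 6*1/(3*b)) = 5*(b - 2/b) = -10/b + 5*b)
c(-20)*j(l(-2, -5)) = (26/(-20))*(-10/(6 - 2 - 5*(-2)) + 5*(6 - 2 - 5*(-2))) = (26*(-1/20))*(-10/(6 - 2 + 10) + 5*(6 - 2 + 10)) = -13*(-10/14 + 5*14)/10 = -13*(-10*1/14 + 70)/10 = -13*(-5/7 + 70)/10 = -13/10*485/7 = -1261/14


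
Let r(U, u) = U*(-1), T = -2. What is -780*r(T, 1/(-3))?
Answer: -1560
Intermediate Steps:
r(U, u) = -U
-780*r(T, 1/(-3)) = -(-780)*(-2) = -780*2 = -1560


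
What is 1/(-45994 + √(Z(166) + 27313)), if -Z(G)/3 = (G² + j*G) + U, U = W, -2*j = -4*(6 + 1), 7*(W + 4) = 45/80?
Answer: -5151328/236937159339 - 4*I*√48855149/236937159339 ≈ -2.1741e-5 - 1.18e-7*I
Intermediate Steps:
W = -439/112 (W = -4 + (45/80)/7 = -4 + (45*(1/80))/7 = -4 + (⅐)*(9/16) = -4 + 9/112 = -439/112 ≈ -3.9196)
j = 14 (j = -(-2)*(6 + 1) = -(-2)*7 = -½*(-28) = 14)
U = -439/112 ≈ -3.9196
Z(G) = 1317/112 - 42*G - 3*G² (Z(G) = -3*((G² + 14*G) - 439/112) = -3*(-439/112 + G² + 14*G) = 1317/112 - 42*G - 3*G²)
1/(-45994 + √(Z(166) + 27313)) = 1/(-45994 + √((1317/112 - 42*166 - 3*166²) + 27313)) = 1/(-45994 + √((1317/112 - 6972 - 3*27556) + 27313)) = 1/(-45994 + √((1317/112 - 6972 - 82668) + 27313)) = 1/(-45994 + √(-10038363/112 + 27313)) = 1/(-45994 + √(-6979307/112)) = 1/(-45994 + I*√48855149/28)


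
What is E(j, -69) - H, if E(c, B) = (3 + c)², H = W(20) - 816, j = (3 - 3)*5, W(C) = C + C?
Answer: 785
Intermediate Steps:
W(C) = 2*C
j = 0 (j = 0*5 = 0)
H = -776 (H = 2*20 - 816 = 40 - 816 = -776)
E(j, -69) - H = (3 + 0)² - 1*(-776) = 3² + 776 = 9 + 776 = 785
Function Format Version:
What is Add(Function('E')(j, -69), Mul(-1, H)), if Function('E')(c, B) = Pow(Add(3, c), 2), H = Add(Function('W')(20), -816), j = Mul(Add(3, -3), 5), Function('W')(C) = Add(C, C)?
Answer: 785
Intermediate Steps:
Function('W')(C) = Mul(2, C)
j = 0 (j = Mul(0, 5) = 0)
H = -776 (H = Add(Mul(2, 20), -816) = Add(40, -816) = -776)
Add(Function('E')(j, -69), Mul(-1, H)) = Add(Pow(Add(3, 0), 2), Mul(-1, -776)) = Add(Pow(3, 2), 776) = Add(9, 776) = 785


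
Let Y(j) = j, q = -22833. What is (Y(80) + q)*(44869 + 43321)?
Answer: -2006587070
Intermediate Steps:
(Y(80) + q)*(44869 + 43321) = (80 - 22833)*(44869 + 43321) = -22753*88190 = -2006587070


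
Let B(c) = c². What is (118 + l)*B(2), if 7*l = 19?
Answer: 3380/7 ≈ 482.86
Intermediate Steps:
l = 19/7 (l = (⅐)*19 = 19/7 ≈ 2.7143)
(118 + l)*B(2) = (118 + 19/7)*2² = (845/7)*4 = 3380/7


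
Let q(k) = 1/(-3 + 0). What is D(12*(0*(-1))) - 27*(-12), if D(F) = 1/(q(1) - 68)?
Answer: 66417/205 ≈ 323.99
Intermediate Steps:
q(k) = -⅓ (q(k) = 1/(-3) = -⅓)
D(F) = -3/205 (D(F) = 1/(-⅓ - 68) = 1/(-205/3) = -3/205)
D(12*(0*(-1))) - 27*(-12) = -3/205 - 27*(-12) = -3/205 + 324 = 66417/205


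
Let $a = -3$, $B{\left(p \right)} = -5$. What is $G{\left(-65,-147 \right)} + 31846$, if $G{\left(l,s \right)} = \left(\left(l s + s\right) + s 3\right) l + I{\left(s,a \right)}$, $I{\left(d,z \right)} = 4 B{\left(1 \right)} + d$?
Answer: $-551176$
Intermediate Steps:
$I{\left(d,z \right)} = -20 + d$ ($I{\left(d,z \right)} = 4 \left(-5\right) + d = -20 + d$)
$G{\left(l,s \right)} = -20 + s + l \left(4 s + l s\right)$ ($G{\left(l,s \right)} = \left(\left(l s + s\right) + s 3\right) l + \left(-20 + s\right) = \left(\left(s + l s\right) + 3 s\right) l + \left(-20 + s\right) = \left(4 s + l s\right) l + \left(-20 + s\right) = l \left(4 s + l s\right) + \left(-20 + s\right) = -20 + s + l \left(4 s + l s\right)$)
$G{\left(-65,-147 \right)} + 31846 = \left(-20 - 147 - 147 \left(-65\right)^{2} + 4 \left(-65\right) \left(-147\right)\right) + 31846 = \left(-20 - 147 - 621075 + 38220\right) + 31846 = -583022 + 31846 = -551176$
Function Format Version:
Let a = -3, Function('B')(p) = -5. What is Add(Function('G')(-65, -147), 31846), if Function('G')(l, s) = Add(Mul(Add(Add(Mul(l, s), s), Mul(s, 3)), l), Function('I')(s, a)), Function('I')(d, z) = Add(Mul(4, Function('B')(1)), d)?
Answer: -551176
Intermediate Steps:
Function('I')(d, z) = Add(-20, d) (Function('I')(d, z) = Add(Mul(4, -5), d) = Add(-20, d))
Function('G')(l, s) = Add(-20, s, Mul(l, Add(Mul(4, s), Mul(l, s)))) (Function('G')(l, s) = Add(Mul(Add(Add(Mul(l, s), s), Mul(s, 3)), l), Add(-20, s)) = Add(Mul(Add(Add(s, Mul(l, s)), Mul(3, s)), l), Add(-20, s)) = Add(Mul(Add(Mul(4, s), Mul(l, s)), l), Add(-20, s)) = Add(Mul(l, Add(Mul(4, s), Mul(l, s))), Add(-20, s)) = Add(-20, s, Mul(l, Add(Mul(4, s), Mul(l, s)))))
Add(Function('G')(-65, -147), 31846) = Add(Add(-20, -147, Mul(-147, Pow(-65, 2)), Mul(4, -65, -147)), 31846) = Add(Add(-20, -147, Mul(-147, 4225), 38220), 31846) = Add(Add(-20, -147, -621075, 38220), 31846) = Add(-583022, 31846) = -551176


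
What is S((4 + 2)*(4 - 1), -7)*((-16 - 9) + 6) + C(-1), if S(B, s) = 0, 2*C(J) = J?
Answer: -½ ≈ -0.50000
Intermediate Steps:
C(J) = J/2
S((4 + 2)*(4 - 1), -7)*((-16 - 9) + 6) + C(-1) = 0*((-16 - 9) + 6) + (½)*(-1) = 0*(-25 + 6) - ½ = 0*(-19) - ½ = 0 - ½ = -½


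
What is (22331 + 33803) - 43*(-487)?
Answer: 77075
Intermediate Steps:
(22331 + 33803) - 43*(-487) = 56134 + 20941 = 77075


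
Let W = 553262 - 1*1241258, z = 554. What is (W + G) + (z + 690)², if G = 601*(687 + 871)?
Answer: 1795898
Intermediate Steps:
G = 936358 (G = 601*1558 = 936358)
W = -687996 (W = 553262 - 1241258 = -687996)
(W + G) + (z + 690)² = (-687996 + 936358) + (554 + 690)² = 248362 + 1244² = 248362 + 1547536 = 1795898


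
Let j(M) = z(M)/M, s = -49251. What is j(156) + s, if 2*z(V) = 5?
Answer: -15366307/312 ≈ -49251.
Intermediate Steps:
z(V) = 5/2 (z(V) = (½)*5 = 5/2)
j(M) = 5/(2*M)
j(156) + s = (5/2)/156 - 49251 = (5/2)*(1/156) - 49251 = 5/312 - 49251 = -15366307/312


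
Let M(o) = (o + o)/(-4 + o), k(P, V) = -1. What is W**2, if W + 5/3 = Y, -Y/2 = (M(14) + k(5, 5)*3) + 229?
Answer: 47458321/225 ≈ 2.1093e+5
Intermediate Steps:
M(o) = 2*o/(-4 + o) (M(o) = (2*o)/(-4 + o) = 2*o/(-4 + o))
Y = -2288/5 (Y = -2*((2*14/(-4 + 14) - 1*3) + 229) = -2*((2*14/10 - 3) + 229) = -2*((2*14*(1/10) - 3) + 229) = -2*((14/5 - 3) + 229) = -2*(-1/5 + 229) = -2*1144/5 = -2288/5 ≈ -457.60)
W = -6889/15 (W = -5/3 - 2288/5 = -6889/15 ≈ -459.27)
W**2 = (-6889/15)**2 = 47458321/225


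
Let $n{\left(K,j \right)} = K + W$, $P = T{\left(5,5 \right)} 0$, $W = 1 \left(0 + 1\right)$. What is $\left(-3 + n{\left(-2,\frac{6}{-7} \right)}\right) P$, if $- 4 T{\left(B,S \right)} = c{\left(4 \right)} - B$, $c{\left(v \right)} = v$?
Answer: $0$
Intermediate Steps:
$T{\left(B,S \right)} = -1 + \frac{B}{4}$ ($T{\left(B,S \right)} = - \frac{4 - B}{4} = -1 + \frac{B}{4}$)
$W = 1$ ($W = 1 \cdot 1 = 1$)
$P = 0$ ($P = \left(-1 + \frac{1}{4} \cdot 5\right) 0 = \left(-1 + \frac{5}{4}\right) 0 = \frac{1}{4} \cdot 0 = 0$)
$n{\left(K,j \right)} = 1 + K$ ($n{\left(K,j \right)} = K + 1 = 1 + K$)
$\left(-3 + n{\left(-2,\frac{6}{-7} \right)}\right) P = \left(-3 + \left(1 - 2\right)\right) 0 = \left(-3 - 1\right) 0 = \left(-4\right) 0 = 0$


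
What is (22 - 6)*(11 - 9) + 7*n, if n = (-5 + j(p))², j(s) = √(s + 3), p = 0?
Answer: 228 - 70*√3 ≈ 106.76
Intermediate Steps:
j(s) = √(3 + s)
n = (-5 + √3)² (n = (-5 + √(3 + 0))² = (-5 + √3)² ≈ 10.679)
(22 - 6)*(11 - 9) + 7*n = (22 - 6)*(11 - 9) + 7*(5 - √3)² = 16*2 + 7*(5 - √3)² = 32 + 7*(5 - √3)²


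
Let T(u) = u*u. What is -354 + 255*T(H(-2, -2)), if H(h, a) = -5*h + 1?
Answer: 30501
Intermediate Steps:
H(h, a) = 1 - 5*h
T(u) = u**2
-354 + 255*T(H(-2, -2)) = -354 + 255*(1 - 5*(-2))**2 = -354 + 255*(1 + 10)**2 = -354 + 255*11**2 = -354 + 255*121 = -354 + 30855 = 30501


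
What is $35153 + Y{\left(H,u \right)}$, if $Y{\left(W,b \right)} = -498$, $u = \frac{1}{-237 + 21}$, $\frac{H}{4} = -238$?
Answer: $34655$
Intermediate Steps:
$H = -952$ ($H = 4 \left(-238\right) = -952$)
$u = - \frac{1}{216}$ ($u = \frac{1}{-216} = - \frac{1}{216} \approx -0.0046296$)
$35153 + Y{\left(H,u \right)} = 35153 - 498 = 34655$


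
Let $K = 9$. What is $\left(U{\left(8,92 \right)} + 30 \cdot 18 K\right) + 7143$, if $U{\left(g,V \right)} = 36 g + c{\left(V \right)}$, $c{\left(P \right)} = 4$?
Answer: $12295$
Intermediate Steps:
$U{\left(g,V \right)} = 4 + 36 g$ ($U{\left(g,V \right)} = 36 g + 4 = 4 + 36 g$)
$\left(U{\left(8,92 \right)} + 30 \cdot 18 K\right) + 7143 = \left(\left(4 + 36 \cdot 8\right) + 30 \cdot 18 \cdot 9\right) + 7143 = \left(\left(4 + 288\right) + 540 \cdot 9\right) + 7143 = \left(292 + 4860\right) + 7143 = 5152 + 7143 = 12295$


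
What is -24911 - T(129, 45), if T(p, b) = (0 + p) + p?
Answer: -25169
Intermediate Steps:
T(p, b) = 2*p (T(p, b) = p + p = 2*p)
-24911 - T(129, 45) = -24911 - 2*129 = -24911 - 1*258 = -24911 - 258 = -25169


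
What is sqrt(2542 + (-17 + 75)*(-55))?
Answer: 18*I*sqrt(2) ≈ 25.456*I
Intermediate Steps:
sqrt(2542 + (-17 + 75)*(-55)) = sqrt(2542 + 58*(-55)) = sqrt(2542 - 3190) = sqrt(-648) = 18*I*sqrt(2)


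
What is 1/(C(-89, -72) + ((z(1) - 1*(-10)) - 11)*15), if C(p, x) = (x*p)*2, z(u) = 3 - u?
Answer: 1/12831 ≈ 7.7936e-5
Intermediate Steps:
C(p, x) = 2*p*x (C(p, x) = (p*x)*2 = 2*p*x)
1/(C(-89, -72) + ((z(1) - 1*(-10)) - 11)*15) = 1/(2*(-89)*(-72) + (((3 - 1*1) - 1*(-10)) - 11)*15) = 1/(12816 + (((3 - 1) + 10) - 11)*15) = 1/(12816 + ((2 + 10) - 11)*15) = 1/(12816 + (12 - 11)*15) = 1/(12816 + 1*15) = 1/(12816 + 15) = 1/12831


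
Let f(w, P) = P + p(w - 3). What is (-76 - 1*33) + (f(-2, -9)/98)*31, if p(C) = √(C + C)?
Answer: -10961/98 + 31*I*√10/98 ≈ -111.85 + 1.0003*I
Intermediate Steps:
p(C) = √2*√C (p(C) = √(2*C) = √2*√C)
f(w, P) = P + √2*√(-3 + w) (f(w, P) = P + √2*√(w - 3) = P + √2*√(-3 + w))
(-76 - 1*33) + (f(-2, -9)/98)*31 = (-76 - 1*33) + ((-9 + √(-6 + 2*(-2)))/98)*31 = (-76 - 33) + ((-9 + √(-6 - 4))*(1/98))*31 = -109 + ((-9 + √(-10))*(1/98))*31 = -109 + ((-9 + I*√10)*(1/98))*31 = -109 + (-9/98 + I*√10/98)*31 = -109 + (-279/98 + 31*I*√10/98) = -10961/98 + 31*I*√10/98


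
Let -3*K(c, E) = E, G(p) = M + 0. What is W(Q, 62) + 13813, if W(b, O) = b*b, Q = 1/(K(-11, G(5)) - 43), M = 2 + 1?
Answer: 26741969/1936 ≈ 13813.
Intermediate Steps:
M = 3
G(p) = 3 (G(p) = 3 + 0 = 3)
K(c, E) = -E/3
Q = -1/44 (Q = 1/(-1/3*3 - 43) = 1/(-1 - 43) = 1/(-44) = -1/44 ≈ -0.022727)
W(b, O) = b**2
W(Q, 62) + 13813 = (-1/44)**2 + 13813 = 1/1936 + 13813 = 26741969/1936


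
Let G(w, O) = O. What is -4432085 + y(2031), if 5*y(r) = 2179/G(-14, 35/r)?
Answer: -771189326/175 ≈ -4.4068e+6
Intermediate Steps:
y(r) = 2179*r/175 (y(r) = (2179/((35/r)))/5 = (2179*(r/35))/5 = (2179*r/35)/5 = 2179*r/175)
-4432085 + y(2031) = -4432085 + (2179/175)*2031 = -4432085 + 4425549/175 = -771189326/175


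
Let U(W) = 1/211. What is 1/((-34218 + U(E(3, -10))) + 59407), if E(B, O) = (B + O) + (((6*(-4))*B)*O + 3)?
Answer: 211/5314880 ≈ 3.9700e-5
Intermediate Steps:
E(B, O) = 3 + B + O - 24*B*O (E(B, O) = (B + O) + ((-24*B)*O + 3) = (B + O) + (-24*B*O + 3) = (B + O) + (3 - 24*B*O) = 3 + B + O - 24*B*O)
U(W) = 1/211
1/((-34218 + U(E(3, -10))) + 59407) = 1/((-34218 + 1/211) + 59407) = 1/(-7219997/211 + 59407) = 1/(5314880/211) = 211/5314880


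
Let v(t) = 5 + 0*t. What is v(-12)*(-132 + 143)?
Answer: 55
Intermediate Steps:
v(t) = 5 (v(t) = 5 + 0 = 5)
v(-12)*(-132 + 143) = 5*(-132 + 143) = 5*11 = 55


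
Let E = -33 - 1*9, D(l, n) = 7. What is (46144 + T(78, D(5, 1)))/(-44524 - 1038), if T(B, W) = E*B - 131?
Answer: -42737/45562 ≈ -0.93800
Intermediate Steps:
E = -42 (E = -33 - 9 = -42)
T(B, W) = -131 - 42*B (T(B, W) = -42*B - 131 = -131 - 42*B)
(46144 + T(78, D(5, 1)))/(-44524 - 1038) = (46144 + (-131 - 42*78))/(-44524 - 1038) = (46144 + (-131 - 3276))/(-45562) = (46144 - 3407)*(-1/45562) = 42737*(-1/45562) = -42737/45562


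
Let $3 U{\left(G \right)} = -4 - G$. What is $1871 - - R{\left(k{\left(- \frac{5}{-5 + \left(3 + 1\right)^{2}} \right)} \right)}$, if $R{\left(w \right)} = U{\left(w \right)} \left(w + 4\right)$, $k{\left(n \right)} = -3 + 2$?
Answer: $1868$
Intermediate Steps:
$U{\left(G \right)} = - \frac{4}{3} - \frac{G}{3}$ ($U{\left(G \right)} = \frac{-4 - G}{3} = - \frac{4}{3} - \frac{G}{3}$)
$k{\left(n \right)} = -1$
$R{\left(w \right)} = \left(4 + w\right) \left(- \frac{4}{3} - \frac{w}{3}\right)$ ($R{\left(w \right)} = \left(- \frac{4}{3} - \frac{w}{3}\right) \left(w + 4\right) = \left(- \frac{4}{3} - \frac{w}{3}\right) \left(4 + w\right) = \left(4 + w\right) \left(- \frac{4}{3} - \frac{w}{3}\right)$)
$1871 - - R{\left(k{\left(- \frac{5}{-5 + \left(3 + 1\right)^{2}} \right)} \right)} = 1871 - - \frac{\left(-1\right) \left(4 - 1\right)^{2}}{3} = 1871 - - \frac{\left(-1\right) 3^{2}}{3} = 1871 - - \frac{\left(-1\right) 9}{3} = 1871 - \left(-1\right) \left(-3\right) = 1871 - 3 = 1868$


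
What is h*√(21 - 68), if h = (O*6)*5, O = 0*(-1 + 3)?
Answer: 0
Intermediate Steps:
O = 0 (O = 0*2 = 0)
h = 0 (h = (0*6)*5 = 0*5 = 0)
h*√(21 - 68) = 0*√(21 - 68) = 0*√(-47) = 0*(I*√47) = 0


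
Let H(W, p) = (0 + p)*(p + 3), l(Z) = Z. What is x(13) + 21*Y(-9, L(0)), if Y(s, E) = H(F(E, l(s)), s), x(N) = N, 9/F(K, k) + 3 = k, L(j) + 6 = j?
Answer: 1147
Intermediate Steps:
L(j) = -6 + j
F(K, k) = 9/(-3 + k)
H(W, p) = p*(3 + p)
Y(s, E) = s*(3 + s)
x(13) + 21*Y(-9, L(0)) = 13 + 21*(-9*(3 - 9)) = 13 + 21*(-9*(-6)) = 13 + 21*54 = 13 + 1134 = 1147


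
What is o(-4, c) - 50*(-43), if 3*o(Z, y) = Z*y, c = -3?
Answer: 2154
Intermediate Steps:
o(Z, y) = Z*y/3 (o(Z, y) = (Z*y)/3 = Z*y/3)
o(-4, c) - 50*(-43) = (⅓)*(-4)*(-3) - 50*(-43) = 4 + 2150 = 2154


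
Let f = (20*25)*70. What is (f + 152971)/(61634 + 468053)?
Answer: 187971/529687 ≈ 0.35487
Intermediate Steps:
f = 35000 (f = 500*70 = 35000)
(f + 152971)/(61634 + 468053) = (35000 + 152971)/(61634 + 468053) = 187971/529687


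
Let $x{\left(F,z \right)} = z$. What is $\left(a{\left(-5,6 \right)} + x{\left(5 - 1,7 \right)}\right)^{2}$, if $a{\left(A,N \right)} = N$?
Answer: $169$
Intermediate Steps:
$\left(a{\left(-5,6 \right)} + x{\left(5 - 1,7 \right)}\right)^{2} = \left(6 + 7\right)^{2} = 13^{2} = 169$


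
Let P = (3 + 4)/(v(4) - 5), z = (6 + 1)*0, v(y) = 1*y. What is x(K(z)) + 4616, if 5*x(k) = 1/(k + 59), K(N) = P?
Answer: 1200161/260 ≈ 4616.0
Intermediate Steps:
v(y) = y
z = 0 (z = 7*0 = 0)
P = -7 (P = (3 + 4)/(4 - 5) = 7/(-1) = 7*(-1) = -7)
K(N) = -7
x(k) = 1/(5*(59 + k)) (x(k) = 1/(5*(k + 59)) = 1/(5*(59 + k)))
x(K(z)) + 4616 = 1/(5*(59 - 7)) + 4616 = (1/5)/52 + 4616 = (1/5)*(1/52) + 4616 = 1/260 + 4616 = 1200161/260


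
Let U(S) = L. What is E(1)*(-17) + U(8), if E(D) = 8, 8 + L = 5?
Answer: -139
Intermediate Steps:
L = -3 (L = -8 + 5 = -3)
U(S) = -3
E(1)*(-17) + U(8) = 8*(-17) - 3 = -136 - 3 = -139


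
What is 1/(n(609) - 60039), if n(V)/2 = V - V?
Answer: -1/60039 ≈ -1.6656e-5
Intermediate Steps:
n(V) = 0 (n(V) = 2*(V - V) = 2*0 = 0)
1/(n(609) - 60039) = 1/(0 - 60039) = 1/(-60039) = -1/60039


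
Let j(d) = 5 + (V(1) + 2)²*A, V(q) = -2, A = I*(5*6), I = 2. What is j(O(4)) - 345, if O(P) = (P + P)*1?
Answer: -340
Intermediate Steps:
A = 60 (A = 2*(5*6) = 2*30 = 60)
O(P) = 2*P (O(P) = (2*P)*1 = 2*P)
j(d) = 5 (j(d) = 5 + (-2 + 2)²*60 = 5 + 0²*60 = 5 + 0*60 = 5 + 0 = 5)
j(O(4)) - 345 = 5 - 345 = -340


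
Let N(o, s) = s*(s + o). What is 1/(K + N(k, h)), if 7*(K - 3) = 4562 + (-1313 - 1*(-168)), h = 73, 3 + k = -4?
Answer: 7/37164 ≈ 0.00018835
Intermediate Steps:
k = -7 (k = -3 - 4 = -7)
N(o, s) = s*(o + s)
K = 3438/7 (K = 3 + (4562 + (-1313 - 1*(-168)))/7 = 3 + (4562 + (-1313 + 168))/7 = 3 + (4562 - 1145)/7 = 3 + (⅐)*3417 = 3 + 3417/7 = 3438/7 ≈ 491.14)
1/(K + N(k, h)) = 1/(3438/7 + 73*(-7 + 73)) = 1/(3438/7 + 73*66) = 1/(3438/7 + 4818) = 1/(37164/7) = 7/37164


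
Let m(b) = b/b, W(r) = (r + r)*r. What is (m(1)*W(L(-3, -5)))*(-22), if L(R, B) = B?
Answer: -1100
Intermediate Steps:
W(r) = 2*r² (W(r) = (2*r)*r = 2*r²)
m(b) = 1
(m(1)*W(L(-3, -5)))*(-22) = (1*(2*(-5)²))*(-22) = (1*(2*25))*(-22) = (1*50)*(-22) = 50*(-22) = -1100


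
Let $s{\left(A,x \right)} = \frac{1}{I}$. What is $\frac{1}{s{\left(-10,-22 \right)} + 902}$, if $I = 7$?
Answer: $\frac{7}{6315} \approx 0.0011085$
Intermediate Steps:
$s{\left(A,x \right)} = \frac{1}{7}$
$\frac{1}{s{\left(-10,-22 \right)} + 902} = \frac{1}{\frac{1}{7} + 902} = \frac{1}{\frac{6315}{7}} = \frac{7}{6315}$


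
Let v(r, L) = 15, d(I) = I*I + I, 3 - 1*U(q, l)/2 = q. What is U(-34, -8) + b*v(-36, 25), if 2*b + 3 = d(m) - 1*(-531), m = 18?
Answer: 6599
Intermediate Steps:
U(q, l) = 6 - 2*q
d(I) = I + I² (d(I) = I² + I = I + I²)
b = 435 (b = -3/2 + (18*(1 + 18) - 1*(-531))/2 = -3/2 + (18*19 + 531)/2 = -3/2 + (342 + 531)/2 = -3/2 + (½)*873 = -3/2 + 873/2 = 435)
U(-34, -8) + b*v(-36, 25) = (6 - 2*(-34)) + 435*15 = (6 + 68) + 6525 = 74 + 6525 = 6599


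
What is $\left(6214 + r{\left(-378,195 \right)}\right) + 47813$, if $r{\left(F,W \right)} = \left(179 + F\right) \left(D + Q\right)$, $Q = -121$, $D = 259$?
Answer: $26565$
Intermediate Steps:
$r{\left(F,W \right)} = 24702 + 138 F$ ($r{\left(F,W \right)} = \left(179 + F\right) \left(259 - 121\right) = \left(179 + F\right) 138 = 24702 + 138 F$)
$\left(6214 + r{\left(-378,195 \right)}\right) + 47813 = \left(6214 + \left(24702 + 138 \left(-378\right)\right)\right) + 47813 = \left(6214 + \left(24702 - 52164\right)\right) + 47813 = \left(6214 - 27462\right) + 47813 = -21248 + 47813 = 26565$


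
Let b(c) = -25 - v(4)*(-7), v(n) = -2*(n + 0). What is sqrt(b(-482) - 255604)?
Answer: I*sqrt(255685) ≈ 505.65*I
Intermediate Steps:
v(n) = -2*n
b(c) = -81 (b(c) = -25 - (-2*4)*(-7) = -25 - (-8)*(-7) = -25 - 1*56 = -25 - 56 = -81)
sqrt(b(-482) - 255604) = sqrt(-81 - 255604) = sqrt(-255685) = I*sqrt(255685)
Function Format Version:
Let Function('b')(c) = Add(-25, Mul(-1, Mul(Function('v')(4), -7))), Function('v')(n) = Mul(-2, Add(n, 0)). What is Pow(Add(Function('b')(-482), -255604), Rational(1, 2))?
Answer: Mul(I, Pow(255685, Rational(1, 2))) ≈ Mul(505.65, I)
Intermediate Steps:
Function('v')(n) = Mul(-2, n)
Function('b')(c) = -81 (Function('b')(c) = Add(-25, Mul(-1, Mul(Mul(-2, 4), -7))) = Add(-25, Mul(-1, Mul(-8, -7))) = Add(-25, Mul(-1, 56)) = Add(-25, -56) = -81)
Pow(Add(Function('b')(-482), -255604), Rational(1, 2)) = Pow(Add(-81, -255604), Rational(1, 2)) = Pow(-255685, Rational(1, 2)) = Mul(I, Pow(255685, Rational(1, 2)))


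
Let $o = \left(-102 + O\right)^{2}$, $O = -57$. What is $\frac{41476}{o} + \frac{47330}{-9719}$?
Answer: $- \frac{793444486}{245706039} \approx -3.2292$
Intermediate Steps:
$o = 25281$ ($o = \left(-102 - 57\right)^{2} = \left(-159\right)^{2} = 25281$)
$\frac{41476}{o} + \frac{47330}{-9719} = \frac{41476}{25281} + \frac{47330}{-9719} = 41476 \cdot \frac{1}{25281} + 47330 \left(- \frac{1}{9719}\right) = \frac{41476}{25281} - \frac{47330}{9719} = - \frac{793444486}{245706039}$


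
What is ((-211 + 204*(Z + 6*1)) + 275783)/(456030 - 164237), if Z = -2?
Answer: 276388/291793 ≈ 0.94721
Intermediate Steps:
((-211 + 204*(Z + 6*1)) + 275783)/(456030 - 164237) = ((-211 + 204*(-2 + 6*1)) + 275783)/(456030 - 164237) = ((-211 + 204*(-2 + 6)) + 275783)/291793 = ((-211 + 204*4) + 275783)*(1/291793) = ((-211 + 816) + 275783)*(1/291793) = (605 + 275783)*(1/291793) = 276388*(1/291793) = 276388/291793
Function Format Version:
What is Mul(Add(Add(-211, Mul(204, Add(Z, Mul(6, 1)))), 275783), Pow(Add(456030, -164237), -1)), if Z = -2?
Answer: Rational(276388, 291793) ≈ 0.94721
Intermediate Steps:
Mul(Add(Add(-211, Mul(204, Add(Z, Mul(6, 1)))), 275783), Pow(Add(456030, -164237), -1)) = Mul(Add(Add(-211, Mul(204, Add(-2, Mul(6, 1)))), 275783), Pow(Add(456030, -164237), -1)) = Mul(Add(Add(-211, Mul(204, Add(-2, 6))), 275783), Pow(291793, -1)) = Mul(Add(Add(-211, Mul(204, 4)), 275783), Rational(1, 291793)) = Mul(Add(Add(-211, 816), 275783), Rational(1, 291793)) = Mul(Add(605, 275783), Rational(1, 291793)) = Mul(276388, Rational(1, 291793)) = Rational(276388, 291793)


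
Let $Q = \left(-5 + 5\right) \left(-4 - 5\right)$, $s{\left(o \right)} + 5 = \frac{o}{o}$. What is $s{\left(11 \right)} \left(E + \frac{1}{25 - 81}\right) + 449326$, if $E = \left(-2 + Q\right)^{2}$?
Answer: $\frac{6290341}{14} \approx 4.4931 \cdot 10^{5}$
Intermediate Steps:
$s{\left(o \right)} = -4$ ($s{\left(o \right)} = -5 + \frac{o}{o} = -5 + 1 = -4$)
$Q = 0$ ($Q = 0 \left(-9\right) = 0$)
$E = 4$ ($E = \left(-2 + 0\right)^{2} = \left(-2\right)^{2} = 4$)
$s{\left(11 \right)} \left(E + \frac{1}{25 - 81}\right) + 449326 = - 4 \left(4 + \frac{1}{25 - 81}\right) + 449326 = - 4 \left(4 + \frac{1}{-56}\right) + 449326 = - 4 \left(4 - \frac{1}{56}\right) + 449326 = \left(-4\right) \frac{223}{56} + 449326 = - \frac{223}{14} + 449326 = \frac{6290341}{14}$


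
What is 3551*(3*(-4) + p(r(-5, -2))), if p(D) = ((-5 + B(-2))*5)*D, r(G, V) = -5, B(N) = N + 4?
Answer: 223713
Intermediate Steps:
B(N) = 4 + N
p(D) = -15*D (p(D) = ((-5 + (4 - 2))*5)*D = ((-5 + 2)*5)*D = (-3*5)*D = -15*D)
3551*(3*(-4) + p(r(-5, -2))) = 3551*(3*(-4) - 15*(-5)) = 3551*(-12 + 75) = 3551*63 = 223713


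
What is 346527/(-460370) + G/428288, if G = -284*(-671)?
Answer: -7585425887/24646368320 ≈ -0.30777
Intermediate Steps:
G = 190564
346527/(-460370) + G/428288 = 346527/(-460370) + 190564/428288 = 346527*(-1/460370) + 190564*(1/428288) = -346527/460370 + 47641/107072 = -7585425887/24646368320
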